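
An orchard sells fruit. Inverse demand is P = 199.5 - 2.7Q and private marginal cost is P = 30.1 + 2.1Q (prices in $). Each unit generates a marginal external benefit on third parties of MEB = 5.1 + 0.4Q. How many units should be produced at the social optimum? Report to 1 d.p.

Q* = 39.7

Social marginal cost = private MC − MEB = 25.0 + 1.7Q.
Set SMC = demand: 25.0 + 1.7Q = 199.5 - 2.7Q → Q* = 39.6591.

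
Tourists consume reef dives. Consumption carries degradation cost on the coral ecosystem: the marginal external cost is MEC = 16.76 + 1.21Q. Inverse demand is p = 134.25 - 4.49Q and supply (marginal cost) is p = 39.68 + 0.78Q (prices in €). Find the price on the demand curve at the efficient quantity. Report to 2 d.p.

Social marginal benefit = demand − MEC = 117.49 - 5.70Q.
Set SMB = MC: 117.49 - 5.70Q = 39.68 + 0.78Q → Q* = 12.0077.
Consumer price on the demand curve at Q*: 134.25 − 4.49×12.0077 = 80.3354.

P = €80.34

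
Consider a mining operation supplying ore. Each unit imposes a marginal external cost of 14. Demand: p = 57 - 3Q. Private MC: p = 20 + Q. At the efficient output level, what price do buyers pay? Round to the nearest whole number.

Social marginal cost = private MC + MEC = 34 + Q.
Set SMC = demand: 34 + Q = 57 - 3Q → Q* = 5.7500.
Consumer price on the demand curve at Q*: 57 − 3×5.7500 = 39.7500.

P = 40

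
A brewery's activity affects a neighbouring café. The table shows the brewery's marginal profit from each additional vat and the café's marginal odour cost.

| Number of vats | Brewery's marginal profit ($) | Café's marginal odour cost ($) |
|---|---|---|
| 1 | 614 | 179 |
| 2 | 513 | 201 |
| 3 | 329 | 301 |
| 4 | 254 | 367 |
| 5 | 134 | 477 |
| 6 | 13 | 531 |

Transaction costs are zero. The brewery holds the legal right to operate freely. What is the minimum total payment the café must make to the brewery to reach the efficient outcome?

$401

Left alone the brewery would choose level 6 (marginal profit stays positive).
Efficient level: k* = 3 (marginal profit ≥ marginal odour cost through 3).
The café must at least cover the brewery's forgone profit from cutting 6→3: 254 + 134 + 13 = 401.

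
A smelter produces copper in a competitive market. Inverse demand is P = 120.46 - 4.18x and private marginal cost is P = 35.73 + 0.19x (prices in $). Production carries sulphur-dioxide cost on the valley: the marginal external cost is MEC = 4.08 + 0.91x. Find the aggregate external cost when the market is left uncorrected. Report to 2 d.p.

$250.16

Market equilibrium (private): 35.73 + 0.19x = 120.46 - 4.18x → x_m = 19.3890.
Total external cost = ∫₀^{x_m} (4.08 + 0.91x) dx = 4.08×19.3890 + ½×0.91×19.3890² = 250.1568.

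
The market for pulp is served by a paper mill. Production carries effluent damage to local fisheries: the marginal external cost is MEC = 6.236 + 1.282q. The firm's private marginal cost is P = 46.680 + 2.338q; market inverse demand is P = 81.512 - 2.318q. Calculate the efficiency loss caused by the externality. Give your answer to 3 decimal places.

DWL = 21.092

Market equilibrium (private): 46.680 + 2.338q = 81.512 - 2.318q → q_m = 7.4811.
Social marginal cost = private MC + MEC = 52.916 + 3.620q.
Set SMC = demand: 52.916 + 3.620q = 81.512 - 2.318q → q* = 4.8158.
Height of the DWL triangle at q_m is SMC(q_m) − demand(q_m) = MEC(q_m) = 15.8268.
DWL = ½ × 2.6653 × 15.8268 = 21.0916.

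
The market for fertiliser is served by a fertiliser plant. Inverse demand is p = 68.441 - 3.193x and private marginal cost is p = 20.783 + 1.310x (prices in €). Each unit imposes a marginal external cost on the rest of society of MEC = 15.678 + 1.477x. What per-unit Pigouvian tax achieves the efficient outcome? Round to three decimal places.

Social marginal cost = private MC + MEC = 36.461 + 2.787x.
Set SMC = demand: 36.461 + 2.787x = 68.441 - 3.193x → x* = 5.3478.
The Pigouvian tax equals MEC at x*: 15.678 + 1.477×5.3478 = 23.5767.

tax = €23.577 per unit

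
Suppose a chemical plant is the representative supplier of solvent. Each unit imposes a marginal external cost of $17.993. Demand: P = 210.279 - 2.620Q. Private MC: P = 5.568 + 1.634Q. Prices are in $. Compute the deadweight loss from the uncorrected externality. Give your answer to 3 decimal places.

DWL = $38.052

Market equilibrium (private): 5.568 + 1.634Q = 210.279 - 2.620Q → Q_m = 48.1220.
Social marginal cost = private MC + MEC = 23.561 + 1.634Q.
Set SMC = demand: 23.561 + 1.634Q = 210.279 - 2.620Q → Q* = 43.8923.
The welfare-loss triangle has base |Q_m − Q*| and height MEC(Q_m) (the vertical gap between SMC and demand is zero at Q* and MEC at Q_m).
DWL = ½ × 4.2297 × 17.9930 = 38.0525.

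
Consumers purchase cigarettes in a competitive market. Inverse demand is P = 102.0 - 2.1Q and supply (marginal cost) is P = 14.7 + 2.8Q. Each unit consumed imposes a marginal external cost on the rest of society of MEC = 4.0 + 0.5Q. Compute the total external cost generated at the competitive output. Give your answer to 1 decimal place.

150.6

Market equilibrium (private): 14.7 + 2.8Q = 102.0 - 2.1Q → Q_m = 17.8163.
Total external cost = ∫₀^{Q_m} (4.0 + 0.5Q) dQ = 4.0×17.8163 + ½×0.5×17.8163² = 150.6203.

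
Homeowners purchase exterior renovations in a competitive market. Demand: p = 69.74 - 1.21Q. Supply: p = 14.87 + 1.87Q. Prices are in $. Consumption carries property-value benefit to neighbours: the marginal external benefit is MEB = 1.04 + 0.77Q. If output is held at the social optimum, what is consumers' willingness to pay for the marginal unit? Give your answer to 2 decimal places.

Social marginal benefit = demand + MEB = 70.78 - 0.44Q.
Set SMB = MC: 70.78 - 0.44Q = 14.87 + 1.87Q → Q* = 24.2035.
Consumer price on the demand curve at Q*: 69.74 − 1.21×24.2035 = 40.4538.

P = $40.45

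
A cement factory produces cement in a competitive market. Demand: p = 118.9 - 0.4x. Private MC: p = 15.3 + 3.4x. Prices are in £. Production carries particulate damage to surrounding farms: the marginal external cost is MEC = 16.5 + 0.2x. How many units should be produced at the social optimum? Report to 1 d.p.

x* = 21.8

Social marginal cost = private MC + MEC = 31.8 + 3.6x.
Set SMC = demand: 31.8 + 3.6x = 118.9 - 0.4x → x* = 21.7750.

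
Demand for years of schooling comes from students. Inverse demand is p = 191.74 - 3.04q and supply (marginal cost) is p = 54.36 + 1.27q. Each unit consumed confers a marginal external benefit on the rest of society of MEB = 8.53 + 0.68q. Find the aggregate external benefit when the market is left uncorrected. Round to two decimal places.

617.33

Market equilibrium (private): 54.36 + 1.27q = 191.74 - 3.04q → q_m = 31.8747.
Total external benefit = ∫₀^{q_m} (8.53 + 0.68q) dq = 8.53×31.8747 + ½×0.68×31.8747² = 617.3300.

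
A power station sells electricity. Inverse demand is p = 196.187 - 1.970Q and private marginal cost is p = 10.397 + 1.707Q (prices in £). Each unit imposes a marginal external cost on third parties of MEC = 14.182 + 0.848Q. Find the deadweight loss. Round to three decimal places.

DWL = £359.376

Market equilibrium (private): 10.397 + 1.707Q = 196.187 - 1.970Q → Q_m = 50.5276.
Social marginal cost = private MC + MEC = 24.579 + 2.555Q.
Set SMC = demand: 24.579 + 2.555Q = 196.187 - 1.970Q → Q* = 37.9244.
Between Q* and Q_m the wedge SMC − demand runs linearly from 0 to MEC(Q_m), so the loss is a triangle.
DWL = ½ × 12.6032 × 57.0294 = 359.3765.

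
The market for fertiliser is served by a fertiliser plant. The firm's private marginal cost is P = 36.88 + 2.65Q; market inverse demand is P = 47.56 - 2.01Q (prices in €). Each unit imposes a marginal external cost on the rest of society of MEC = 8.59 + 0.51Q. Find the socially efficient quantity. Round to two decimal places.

Social marginal cost = private MC + MEC = 45.47 + 3.16Q.
Set SMC = demand: 45.47 + 3.16Q = 47.56 - 2.01Q → Q* = 0.4043.

Q* = 0.40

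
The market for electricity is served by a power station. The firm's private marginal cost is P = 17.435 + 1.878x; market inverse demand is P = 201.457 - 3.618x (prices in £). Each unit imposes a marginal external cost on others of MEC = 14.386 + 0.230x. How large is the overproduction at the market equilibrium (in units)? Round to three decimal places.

Market equilibrium (private): 17.435 + 1.878x = 201.457 - 3.618x → x_m = 33.4829.
Social marginal cost = private MC + MEC = 31.821 + 2.108x.
Set SMC = demand: 31.821 + 2.108x = 201.457 - 3.618x → x* = 29.6256.
Gap = |33.4829 − 29.6256| = 3.8573.

3.857 units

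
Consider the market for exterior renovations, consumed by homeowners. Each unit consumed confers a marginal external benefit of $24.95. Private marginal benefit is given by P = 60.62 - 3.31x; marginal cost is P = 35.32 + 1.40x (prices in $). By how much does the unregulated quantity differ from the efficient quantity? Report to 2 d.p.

5.30 units

Market equilibrium (private): 35.32 + 1.40x = 60.62 - 3.31x → x_m = 5.3715.
Social marginal benefit = demand + MEB = 85.57 - 3.31x.
Set SMB = MC: 85.57 - 3.31x = 35.32 + 1.40x → x* = 10.6688.
Gap = |5.3715 − 10.6688| = 5.2973.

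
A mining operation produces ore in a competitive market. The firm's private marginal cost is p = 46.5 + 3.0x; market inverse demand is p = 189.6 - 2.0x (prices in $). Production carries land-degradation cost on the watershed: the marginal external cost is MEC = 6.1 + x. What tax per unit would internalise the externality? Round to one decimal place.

tax = $28.9 per unit

Social marginal cost = private MC + MEC = 52.6 + 4.0x.
Set SMC = demand: 52.6 + 4.0x = 189.6 - 2.0x → x* = 22.8333.
The Pigouvian tax equals MEC at x*: 6.1 + 1.0×22.8333 = 28.9333.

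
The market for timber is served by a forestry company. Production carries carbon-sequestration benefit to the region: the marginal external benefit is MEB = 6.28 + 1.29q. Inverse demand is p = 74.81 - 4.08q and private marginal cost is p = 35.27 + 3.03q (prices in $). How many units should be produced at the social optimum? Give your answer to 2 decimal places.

Social marginal cost = private MC − MEB = 28.99 + 1.74q.
Set SMC = demand: 28.99 + 1.74q = 74.81 - 4.08q → q* = 7.8729.

q* = 7.87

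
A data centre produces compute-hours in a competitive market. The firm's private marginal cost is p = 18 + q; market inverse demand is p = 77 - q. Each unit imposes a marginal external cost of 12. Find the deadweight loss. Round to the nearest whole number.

Market equilibrium (private): 18 + q = 77 - q → q_m = 29.5000.
Social marginal cost = private MC + MEC = 30 + q.
Set SMC = demand: 30 + q = 77 - q → q* = 23.5000.
The welfare-loss triangle has base |q_m − q*| and height MEC(q_m) (the vertical gap between SMC and demand is zero at q* and MEC at q_m).
DWL = ½ × 6.0000 × 12.0000 = 36.0000.

DWL = 36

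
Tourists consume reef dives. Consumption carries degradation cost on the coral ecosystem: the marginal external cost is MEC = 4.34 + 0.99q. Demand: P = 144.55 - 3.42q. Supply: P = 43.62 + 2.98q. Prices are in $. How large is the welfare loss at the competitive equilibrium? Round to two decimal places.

Market equilibrium (private): 43.62 + 2.98q = 144.55 - 3.42q → q_m = 15.7703.
Social marginal benefit = demand − MEC = 140.21 - 4.41q.
Set SMB = MC: 140.21 - 4.41q = 43.62 + 2.98q → q* = 13.0704.
Between q* and q_m the wedge MC − SMB runs linearly from 0 to MEC(q_m), so the loss is a triangle.
DWL = ½ × 2.6999 × 19.9526 = 26.9350.

DWL = $26.94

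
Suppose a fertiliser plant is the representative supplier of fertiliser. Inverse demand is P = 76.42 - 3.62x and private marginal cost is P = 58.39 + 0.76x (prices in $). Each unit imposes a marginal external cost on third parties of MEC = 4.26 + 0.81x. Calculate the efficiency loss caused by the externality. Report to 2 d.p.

Market equilibrium (private): 58.39 + 0.76x = 76.42 - 3.62x → x_m = 4.1164.
Social marginal cost = private MC + MEC = 62.65 + 1.57x.
Set SMC = demand: 62.65 + 1.57x = 76.42 - 3.62x → x* = 2.6532.
The welfare-loss triangle has base |x_m − x*| and height MEC(x_m) (the vertical gap between SMC and demand is zero at x* and MEC at x_m).
DWL = ½ × 1.4632 × 7.5943 = 5.5560.

DWL = $5.56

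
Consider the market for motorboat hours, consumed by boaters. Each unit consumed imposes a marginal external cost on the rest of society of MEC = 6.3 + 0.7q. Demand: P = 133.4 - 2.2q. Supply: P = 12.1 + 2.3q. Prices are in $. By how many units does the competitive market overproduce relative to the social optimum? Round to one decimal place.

Market equilibrium (private): 12.1 + 2.3q = 133.4 - 2.2q → q_m = 26.9556.
Social marginal benefit = demand − MEC = 127.1 - 2.9q.
Set SMB = MC: 127.1 - 2.9q = 12.1 + 2.3q → q* = 22.1154.
Gap = |26.9556 − 22.1154| = 4.8402.

4.8 units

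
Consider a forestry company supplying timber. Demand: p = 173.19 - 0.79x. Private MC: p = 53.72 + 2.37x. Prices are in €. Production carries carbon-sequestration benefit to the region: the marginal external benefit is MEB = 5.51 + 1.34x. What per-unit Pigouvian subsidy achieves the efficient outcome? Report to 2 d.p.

Social marginal cost = private MC − MEB = 48.21 + 1.03x.
Set SMC = demand: 48.21 + 1.03x = 173.19 - 0.79x → x* = 68.6703.
The Pigouvian subsidy equals MEB at x*: 5.51 + 1.34×68.6703 = 97.5282.

subsidy = €97.53 per unit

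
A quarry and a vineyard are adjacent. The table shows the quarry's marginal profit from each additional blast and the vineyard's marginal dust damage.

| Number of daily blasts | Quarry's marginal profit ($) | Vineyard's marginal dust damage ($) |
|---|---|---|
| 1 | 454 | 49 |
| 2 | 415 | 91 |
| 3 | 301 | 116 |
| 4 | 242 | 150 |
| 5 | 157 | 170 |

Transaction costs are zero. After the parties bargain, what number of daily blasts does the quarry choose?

4

Bargaining reaches the level where marginal profit last exceeds marginal dust damage.
That holds through level 4 (242 ≥ 150) but not at 5 (157 < 170).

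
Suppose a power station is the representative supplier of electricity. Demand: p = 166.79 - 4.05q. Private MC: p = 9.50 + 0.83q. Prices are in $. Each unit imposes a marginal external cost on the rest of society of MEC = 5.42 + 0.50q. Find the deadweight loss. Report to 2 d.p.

Market equilibrium (private): 9.50 + 0.83q = 166.79 - 4.05q → q_m = 32.2316.
Social marginal cost = private MC + MEC = 14.92 + 1.33q.
Set SMC = demand: 14.92 + 1.33q = 166.79 - 4.05q → q* = 28.2286.
Height of the DWL triangle at q_m is SMC(q_m) − demand(q_m) = MEC(q_m) = 21.5358.
DWL = ½ × 4.0030 × 21.5358 = 43.1039.

DWL = $43.10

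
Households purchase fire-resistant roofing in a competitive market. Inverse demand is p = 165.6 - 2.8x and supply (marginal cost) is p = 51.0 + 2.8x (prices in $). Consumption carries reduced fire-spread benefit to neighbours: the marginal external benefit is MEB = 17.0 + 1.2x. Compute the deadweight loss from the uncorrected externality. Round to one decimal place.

Market equilibrium (private): 51.0 + 2.8x = 165.6 - 2.8x → x_m = 20.4643.
Social marginal benefit = demand + MEB = 182.6 - 1.6x.
Set SMB = MC: 182.6 - 1.6x = 51.0 + 2.8x → x* = 29.9091.
Height of the DWL triangle at x_m is SMB(x_m) − MC(x_m) = MEB(x_m) = 41.5571.
DWL = ½ × 9.4448 × 41.5571 = 196.2492.

DWL = $196.2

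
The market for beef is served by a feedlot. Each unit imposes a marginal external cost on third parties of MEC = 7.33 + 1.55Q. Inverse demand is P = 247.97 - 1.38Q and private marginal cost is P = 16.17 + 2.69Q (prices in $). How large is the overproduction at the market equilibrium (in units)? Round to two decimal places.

17.01 units

Market equilibrium (private): 16.17 + 2.69Q = 247.97 - 1.38Q → Q_m = 56.9533.
Social marginal cost = private MC + MEC = 23.50 + 4.24Q.
Set SMC = demand: 23.50 + 4.24Q = 247.97 - 1.38Q → Q* = 39.9413.
Gap = |56.9533 − 39.9413| = 17.0120.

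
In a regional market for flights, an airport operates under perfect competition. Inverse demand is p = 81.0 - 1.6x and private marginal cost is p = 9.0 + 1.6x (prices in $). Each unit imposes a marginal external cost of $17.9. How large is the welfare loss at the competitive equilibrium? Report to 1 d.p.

DWL = $50.1

Market equilibrium (private): 9.0 + 1.6x = 81.0 - 1.6x → x_m = 22.5000.
Social marginal cost = private MC + MEC = 26.9 + 1.6x.
Set SMC = demand: 26.9 + 1.6x = 81.0 - 1.6x → x* = 16.9063.
The welfare-loss triangle has base |x_m − x*| and height MEC(x_m) (the vertical gap between SMC and demand is zero at x* and MEC at x_m).
DWL = ½ × 5.5937 × 17.9000 = 50.0636.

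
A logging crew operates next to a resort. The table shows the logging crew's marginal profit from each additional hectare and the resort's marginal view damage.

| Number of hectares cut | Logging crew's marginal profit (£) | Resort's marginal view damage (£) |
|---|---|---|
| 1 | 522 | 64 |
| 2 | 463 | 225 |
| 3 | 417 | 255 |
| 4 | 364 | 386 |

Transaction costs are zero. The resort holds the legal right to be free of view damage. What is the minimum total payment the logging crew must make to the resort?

£544

Efficient level: marginal profit ≥ marginal view damage through level 3, so k* = 3.
With the resort holding the right, the logging crew must at least compensate total damage at k*: 64 + 225 + 255 = 544.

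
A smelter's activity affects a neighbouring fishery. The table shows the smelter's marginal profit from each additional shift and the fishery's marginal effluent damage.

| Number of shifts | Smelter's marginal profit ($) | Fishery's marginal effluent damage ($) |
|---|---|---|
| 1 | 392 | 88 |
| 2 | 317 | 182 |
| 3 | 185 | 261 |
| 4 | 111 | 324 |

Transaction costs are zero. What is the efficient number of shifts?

2

Bargaining reaches the level where marginal profit last exceeds marginal effluent damage.
That holds through level 2 (317 ≥ 182) but not at 3 (185 < 261).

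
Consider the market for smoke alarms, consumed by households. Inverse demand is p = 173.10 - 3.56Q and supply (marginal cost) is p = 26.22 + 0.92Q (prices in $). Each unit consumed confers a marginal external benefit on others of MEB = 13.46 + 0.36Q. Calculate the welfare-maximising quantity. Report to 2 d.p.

Social marginal benefit = demand + MEB = 186.56 - 3.20Q.
Set SMB = MC: 186.56 - 3.20Q = 26.22 + 0.92Q → Q* = 38.9175.

Q* = 38.92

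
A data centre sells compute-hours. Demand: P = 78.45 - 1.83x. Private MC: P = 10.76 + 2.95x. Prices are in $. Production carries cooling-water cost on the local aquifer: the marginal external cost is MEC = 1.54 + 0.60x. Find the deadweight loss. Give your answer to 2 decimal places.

DWL = $9.36

Market equilibrium (private): 10.76 + 2.95x = 78.45 - 1.83x → x_m = 14.1611.
Social marginal cost = private MC + MEC = 12.30 + 3.55x.
Set SMC = demand: 12.30 + 3.55x = 78.45 - 1.83x → x* = 12.2955.
Height of the DWL triangle at x_m is SMC(x_m) − demand(x_m) = MEC(x_m) = 10.0367.
DWL = ½ × 1.8656 × 10.0367 = 9.3622.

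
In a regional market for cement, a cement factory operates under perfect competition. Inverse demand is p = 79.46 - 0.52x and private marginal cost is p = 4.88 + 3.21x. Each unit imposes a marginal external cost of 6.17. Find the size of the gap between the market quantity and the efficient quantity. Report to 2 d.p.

Market equilibrium (private): 4.88 + 3.21x = 79.46 - 0.52x → x_m = 19.9946.
Social marginal cost = private MC + MEC = 11.05 + 3.21x.
Set SMC = demand: 11.05 + 3.21x = 79.46 - 0.52x → x* = 18.3405.
Gap = |19.9946 − 18.3405| = 1.6541.

1.65 units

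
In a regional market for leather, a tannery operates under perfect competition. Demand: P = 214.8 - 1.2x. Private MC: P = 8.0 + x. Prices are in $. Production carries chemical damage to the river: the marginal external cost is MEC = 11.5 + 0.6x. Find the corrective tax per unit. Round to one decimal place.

Social marginal cost = private MC + MEC = 19.5 + 1.6x.
Set SMC = demand: 19.5 + 1.6x = 214.8 - 1.2x → x* = 69.7500.
The Pigouvian tax equals MEC at x*: 11.5 + 0.6×69.7500 = 53.3500.

tax = $53.4 per unit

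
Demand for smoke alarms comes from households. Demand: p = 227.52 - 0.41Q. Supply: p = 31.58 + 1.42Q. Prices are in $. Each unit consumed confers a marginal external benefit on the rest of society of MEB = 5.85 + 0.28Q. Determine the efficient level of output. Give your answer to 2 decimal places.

Social marginal benefit = demand + MEB = 233.37 - 0.13Q.
Set SMB = MC: 233.37 - 0.13Q = 31.58 + 1.42Q → Q* = 130.1871.

Q* = 130.19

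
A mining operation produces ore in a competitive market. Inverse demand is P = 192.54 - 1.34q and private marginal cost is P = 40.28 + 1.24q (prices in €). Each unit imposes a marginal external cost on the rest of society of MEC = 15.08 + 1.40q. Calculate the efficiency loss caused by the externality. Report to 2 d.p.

DWL = €1199.20

Market equilibrium (private): 40.28 + 1.24q = 192.54 - 1.34q → q_m = 59.0155.
Social marginal cost = private MC + MEC = 55.36 + 2.64q.
Set SMC = demand: 55.36 + 2.64q = 192.54 - 1.34q → q* = 34.4673.
Between q* and q_m the wedge SMC − demand runs linearly from 0 to MEC(q_m), so the loss is a triangle.
DWL = ½ × 24.5482 × 97.7017 = 1199.2004.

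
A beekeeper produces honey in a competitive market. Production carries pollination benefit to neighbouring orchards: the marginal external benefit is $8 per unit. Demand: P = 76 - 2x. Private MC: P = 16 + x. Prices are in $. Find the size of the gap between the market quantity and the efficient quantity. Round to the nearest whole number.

Market equilibrium (private): 16 + x = 76 - 2x → x_m = 20.0000.
Social marginal cost = private MC − MEB = 8 + x.
Set SMC = demand: 8 + x = 76 - 2x → x* = 22.6667.
Gap = |20.0000 − 22.6667| = 2.6667.

3 units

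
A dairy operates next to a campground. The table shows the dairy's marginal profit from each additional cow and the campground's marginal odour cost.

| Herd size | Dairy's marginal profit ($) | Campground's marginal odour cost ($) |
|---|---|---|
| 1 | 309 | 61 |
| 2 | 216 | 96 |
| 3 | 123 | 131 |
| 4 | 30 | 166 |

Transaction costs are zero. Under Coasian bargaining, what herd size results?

Bargaining reaches the level where marginal profit last exceeds marginal odour cost.
That holds through level 2 (216 ≥ 96) but not at 3 (123 < 131).

2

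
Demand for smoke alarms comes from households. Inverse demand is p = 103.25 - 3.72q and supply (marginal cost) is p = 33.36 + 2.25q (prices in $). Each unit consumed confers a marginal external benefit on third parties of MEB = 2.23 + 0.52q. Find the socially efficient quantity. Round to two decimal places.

Social marginal benefit = demand + MEB = 105.48 - 3.20q.
Set SMB = MC: 105.48 - 3.20q = 33.36 + 2.25q → q* = 13.2330.

q* = 13.23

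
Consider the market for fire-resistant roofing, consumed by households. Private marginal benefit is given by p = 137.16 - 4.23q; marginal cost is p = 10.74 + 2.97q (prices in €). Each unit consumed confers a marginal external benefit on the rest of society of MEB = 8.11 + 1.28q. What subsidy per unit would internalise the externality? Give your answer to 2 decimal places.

subsidy = €37.20 per unit

Social marginal benefit = demand + MEB = 145.27 - 2.95q.
Set SMB = MC: 145.27 - 2.95q = 10.74 + 2.97q → q* = 22.7247.
The Pigouvian subsidy equals MEB at q*: 8.11 + 1.28×22.7247 = 37.1976.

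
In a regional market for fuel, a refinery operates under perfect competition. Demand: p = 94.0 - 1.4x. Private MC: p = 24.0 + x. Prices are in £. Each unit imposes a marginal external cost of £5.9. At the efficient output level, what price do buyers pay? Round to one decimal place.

P = £56.6

Social marginal cost = private MC + MEC = 29.9 + x.
Set SMC = demand: 29.9 + x = 94.0 - 1.4x → x* = 26.7083.
Consumer price on the demand curve at x*: 94.0 − 1.4×26.7083 = 56.6084.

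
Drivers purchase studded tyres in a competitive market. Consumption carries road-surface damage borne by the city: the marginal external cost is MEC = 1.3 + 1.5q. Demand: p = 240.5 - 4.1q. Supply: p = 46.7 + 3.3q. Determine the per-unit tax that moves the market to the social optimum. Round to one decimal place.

tax = 33.7 per unit

Social marginal benefit = demand − MEC = 239.2 - 5.6q.
Set SMB = MC: 239.2 - 5.6q = 46.7 + 3.3q → q* = 21.6292.
The Pigouvian tax equals MEC at q*: 1.3 + 1.5×21.6292 = 33.7438.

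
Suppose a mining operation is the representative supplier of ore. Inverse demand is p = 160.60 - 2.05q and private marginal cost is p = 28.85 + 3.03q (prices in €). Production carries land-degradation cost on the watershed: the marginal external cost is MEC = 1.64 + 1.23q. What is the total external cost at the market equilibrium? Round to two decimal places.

€456.20

Market equilibrium (private): 28.85 + 3.03q = 160.60 - 2.05q → q_m = 25.9350.
Total external cost = ∫₀^{q_m} (1.64 + 1.23q) dq = 1.64×25.9350 + ½×1.23×25.9350² = 456.1973.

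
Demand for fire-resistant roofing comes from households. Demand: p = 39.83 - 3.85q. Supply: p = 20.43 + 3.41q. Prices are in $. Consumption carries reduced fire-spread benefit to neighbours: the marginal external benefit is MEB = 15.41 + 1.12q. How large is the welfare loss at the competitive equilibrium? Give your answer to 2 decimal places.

DWL = $27.58

Market equilibrium (private): 20.43 + 3.41q = 39.83 - 3.85q → q_m = 2.6722.
Social marginal benefit = demand + MEB = 55.24 - 2.73q.
Set SMB = MC: 55.24 - 2.73q = 20.43 + 3.41q → q* = 5.6694.
Height of the DWL triangle at q_m is SMB(q_m) − MC(q_m) = MEB(q_m) = 18.4028.
DWL = ½ × 2.9972 × 18.4028 = 27.5784.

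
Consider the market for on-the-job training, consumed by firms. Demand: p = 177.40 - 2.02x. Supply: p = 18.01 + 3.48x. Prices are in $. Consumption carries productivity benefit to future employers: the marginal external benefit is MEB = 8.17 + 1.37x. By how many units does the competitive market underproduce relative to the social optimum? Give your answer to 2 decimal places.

11.59 units

Market equilibrium (private): 18.01 + 3.48x = 177.40 - 2.02x → x_m = 28.9800.
Social marginal benefit = demand + MEB = 185.57 - 0.65x.
Set SMB = MC: 185.57 - 0.65x = 18.01 + 3.48x → x* = 40.5714.
Gap = |28.9800 − 40.5714| = 11.5914.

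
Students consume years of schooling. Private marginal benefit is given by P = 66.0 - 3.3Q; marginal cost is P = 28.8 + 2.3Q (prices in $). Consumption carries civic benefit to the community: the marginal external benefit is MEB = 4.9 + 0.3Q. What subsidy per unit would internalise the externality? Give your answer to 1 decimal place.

subsidy = $7.3 per unit

Social marginal benefit = demand + MEB = 70.9 - 3.0Q.
Set SMB = MC: 70.9 - 3.0Q = 28.8 + 2.3Q → Q* = 7.9434.
The Pigouvian subsidy equals MEB at Q*: 4.9 + 0.3×7.9434 = 7.2830.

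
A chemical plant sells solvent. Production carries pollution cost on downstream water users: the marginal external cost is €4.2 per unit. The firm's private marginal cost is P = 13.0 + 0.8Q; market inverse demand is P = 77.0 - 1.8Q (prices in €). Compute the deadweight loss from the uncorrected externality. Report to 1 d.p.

Market equilibrium (private): 13.0 + 0.8Q = 77.0 - 1.8Q → Q_m = 24.6154.
Social marginal cost = private MC + MEC = 17.2 + 0.8Q.
Set SMC = demand: 17.2 + 0.8Q = 77.0 - 1.8Q → Q* = 23.0000.
Between Q* and Q_m the wedge SMC − demand runs linearly from 0 to MEC(Q_m), so the loss is a triangle.
DWL = ½ × 1.6154 × 4.2000 = 3.3923.

DWL = €3.4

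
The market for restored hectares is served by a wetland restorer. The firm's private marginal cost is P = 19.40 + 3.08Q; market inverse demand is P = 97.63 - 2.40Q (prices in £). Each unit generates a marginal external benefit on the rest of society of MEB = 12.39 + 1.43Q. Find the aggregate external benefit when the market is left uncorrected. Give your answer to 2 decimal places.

Market equilibrium (private): 19.40 + 3.08Q = 97.63 - 2.40Q → Q_m = 14.2755.
Total external benefit = ∫₀^{Q_m} (12.39 + 1.43Q) dQ = 12.39×14.2755 + ½×1.43×14.2755² = 322.5832.

£322.58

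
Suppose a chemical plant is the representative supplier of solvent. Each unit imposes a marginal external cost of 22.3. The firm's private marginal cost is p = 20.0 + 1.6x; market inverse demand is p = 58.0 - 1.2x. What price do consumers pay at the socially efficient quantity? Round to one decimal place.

P = 51.3

Social marginal cost = private MC + MEC = 42.3 + 1.6x.
Set SMC = demand: 42.3 + 1.6x = 58.0 - 1.2x → x* = 5.6071.
Consumer price on the demand curve at x*: 58.0 − 1.2×5.6071 = 51.2715.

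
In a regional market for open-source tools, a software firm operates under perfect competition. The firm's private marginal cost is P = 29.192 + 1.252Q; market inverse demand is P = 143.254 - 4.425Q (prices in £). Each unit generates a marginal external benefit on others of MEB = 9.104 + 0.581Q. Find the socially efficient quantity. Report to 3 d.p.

Q* = 24.169

Social marginal cost = private MC − MEB = 20.088 + 0.671Q.
Set SMC = demand: 20.088 + 0.671Q = 143.254 - 4.425Q → Q* = 24.1692.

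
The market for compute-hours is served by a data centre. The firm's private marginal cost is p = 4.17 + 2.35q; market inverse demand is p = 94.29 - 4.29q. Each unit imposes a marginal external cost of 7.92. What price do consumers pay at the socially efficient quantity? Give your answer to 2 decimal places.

P = 41.18

Social marginal cost = private MC + MEC = 12.09 + 2.35q.
Set SMC = demand: 12.09 + 2.35q = 94.29 - 4.29q → q* = 12.3795.
Consumer price on the demand curve at q*: 94.29 − 4.29×12.3795 = 41.1819.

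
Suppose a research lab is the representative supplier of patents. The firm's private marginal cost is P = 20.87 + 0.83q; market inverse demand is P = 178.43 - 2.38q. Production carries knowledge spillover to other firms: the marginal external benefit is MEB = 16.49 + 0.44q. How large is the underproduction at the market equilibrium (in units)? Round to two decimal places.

Market equilibrium (private): 20.87 + 0.83q = 178.43 - 2.38q → q_m = 49.0841.
Social marginal cost = private MC − MEB = 4.38 + 0.39q.
Set SMC = demand: 4.38 + 0.39q = 178.43 - 2.38q → q* = 62.8339.
Gap = |49.0841 − 62.8339| = 13.7498.

13.75 units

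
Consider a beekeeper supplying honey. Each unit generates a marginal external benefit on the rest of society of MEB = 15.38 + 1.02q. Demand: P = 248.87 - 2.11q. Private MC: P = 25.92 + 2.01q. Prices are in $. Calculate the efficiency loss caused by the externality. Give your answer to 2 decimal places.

DWL = $803.39

Market equilibrium (private): 25.92 + 2.01q = 248.87 - 2.11q → q_m = 54.1141.
Social marginal cost = private MC − MEB = 10.54 + 0.99q.
Set SMC = demand: 10.54 + 0.99q = 248.87 - 2.11q → q* = 76.8806.
The loss is the area between SMC and demand from q* to q_m; with linear curves that's a triangle of height MEB(q_m).
DWL = ½ × 22.7665 × 70.5764 = 803.3888.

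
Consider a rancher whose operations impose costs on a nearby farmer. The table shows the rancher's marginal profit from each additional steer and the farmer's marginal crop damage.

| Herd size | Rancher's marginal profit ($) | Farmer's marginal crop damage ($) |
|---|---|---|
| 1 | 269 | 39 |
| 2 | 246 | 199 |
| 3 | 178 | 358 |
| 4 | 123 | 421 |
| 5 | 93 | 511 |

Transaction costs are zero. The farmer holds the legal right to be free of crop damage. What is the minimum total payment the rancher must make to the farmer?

$238

Efficient level: marginal profit ≥ marginal crop damage through level 2, so k* = 2.
With the farmer holding the right, the rancher must at least compensate total damage at k*: 39 + 199 = 238.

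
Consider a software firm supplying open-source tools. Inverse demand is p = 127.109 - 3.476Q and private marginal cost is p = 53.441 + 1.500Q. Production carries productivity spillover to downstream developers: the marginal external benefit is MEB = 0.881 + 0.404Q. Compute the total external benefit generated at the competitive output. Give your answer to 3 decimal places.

57.317

Market equilibrium (private): 53.441 + 1.500Q = 127.109 - 3.476Q → Q_m = 14.8047.
Total external benefit = ∫₀^{Q_m} (0.881 + 0.404Q) dQ = 0.881×14.8047 + ½×0.404×14.8047² = 57.3171.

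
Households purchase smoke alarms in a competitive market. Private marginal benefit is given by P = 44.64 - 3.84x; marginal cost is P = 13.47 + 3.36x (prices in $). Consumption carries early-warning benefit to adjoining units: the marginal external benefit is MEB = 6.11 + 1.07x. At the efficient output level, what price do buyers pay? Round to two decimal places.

P = $21.29

Social marginal benefit = demand + MEB = 50.75 - 2.77x.
Set SMB = MC: 50.75 - 2.77x = 13.47 + 3.36x → x* = 6.0816.
Consumer price on the demand curve at x*: 44.64 − 3.84×6.0816 = 21.2867.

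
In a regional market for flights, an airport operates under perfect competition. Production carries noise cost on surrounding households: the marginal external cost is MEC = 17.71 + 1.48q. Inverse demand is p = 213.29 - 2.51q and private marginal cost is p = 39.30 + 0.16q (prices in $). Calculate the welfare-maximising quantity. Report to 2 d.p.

q* = 37.66

Social marginal cost = private MC + MEC = 57.01 + 1.64q.
Set SMC = demand: 57.01 + 1.64q = 213.29 - 2.51q → q* = 37.6578.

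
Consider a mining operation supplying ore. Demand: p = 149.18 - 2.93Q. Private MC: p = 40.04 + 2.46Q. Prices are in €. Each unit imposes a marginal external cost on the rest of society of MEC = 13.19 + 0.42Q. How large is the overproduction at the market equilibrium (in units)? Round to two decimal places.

Market equilibrium (private): 40.04 + 2.46Q = 149.18 - 2.93Q → Q_m = 20.2486.
Social marginal cost = private MC + MEC = 53.23 + 2.88Q.
Set SMC = demand: 53.23 + 2.88Q = 149.18 - 2.93Q → Q* = 16.5146.
Gap = |20.2486 − 16.5146| = 3.7340.

3.73 units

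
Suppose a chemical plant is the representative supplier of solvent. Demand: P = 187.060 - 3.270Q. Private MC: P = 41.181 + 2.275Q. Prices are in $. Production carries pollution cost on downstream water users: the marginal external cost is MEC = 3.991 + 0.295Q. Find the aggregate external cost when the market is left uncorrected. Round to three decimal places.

$207.084

Market equilibrium (private): 41.181 + 2.275Q = 187.060 - 3.270Q → Q_m = 26.3082.
Total external cost = ∫₀^{Q_m} (3.991 + 0.295Q) dQ = 3.991×26.3082 + ½×0.295×26.3082² = 207.0839.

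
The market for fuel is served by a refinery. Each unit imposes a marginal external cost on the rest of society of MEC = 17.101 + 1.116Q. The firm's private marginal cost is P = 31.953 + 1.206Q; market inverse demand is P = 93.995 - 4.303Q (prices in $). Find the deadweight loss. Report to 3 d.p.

DWL = $66.435

Market equilibrium (private): 31.953 + 1.206Q = 93.995 - 4.303Q → Q_m = 11.2619.
Social marginal cost = private MC + MEC = 49.054 + 2.322Q.
Set SMC = demand: 49.054 + 2.322Q = 93.995 - 4.303Q → Q* = 6.7835.
Height of the DWL triangle at Q_m is SMC(Q_m) − demand(Q_m) = MEC(Q_m) = 29.6693.
DWL = ½ × 4.4784 × 29.6693 = 66.4355.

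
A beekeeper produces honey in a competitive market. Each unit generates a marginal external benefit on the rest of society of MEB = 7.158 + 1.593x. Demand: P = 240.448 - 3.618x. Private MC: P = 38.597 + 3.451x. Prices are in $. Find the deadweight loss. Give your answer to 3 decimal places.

Market equilibrium (private): 38.597 + 3.451x = 240.448 - 3.618x → x_m = 28.5544.
Social marginal cost = private MC − MEB = 31.439 + 1.858x.
Set SMC = demand: 31.439 + 1.858x = 240.448 - 3.618x → x* = 38.1682.
Height of the DWL triangle at x_m is demand(x_m) − SMC(x_m) = MEB(x_m) = 52.6451.
DWL = ½ × 9.6138 × 52.6451 = 253.0597.

DWL = $253.060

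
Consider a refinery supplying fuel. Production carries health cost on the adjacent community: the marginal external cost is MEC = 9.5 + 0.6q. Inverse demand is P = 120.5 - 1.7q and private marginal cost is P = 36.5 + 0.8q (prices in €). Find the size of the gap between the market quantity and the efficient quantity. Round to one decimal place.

Market equilibrium (private): 36.5 + 0.8q = 120.5 - 1.7q → q_m = 33.6000.
Social marginal cost = private MC + MEC = 46.0 + 1.4q.
Set SMC = demand: 46.0 + 1.4q = 120.5 - 1.7q → q* = 24.0323.
Gap = |33.6000 − 24.0323| = 9.5677.

9.6 units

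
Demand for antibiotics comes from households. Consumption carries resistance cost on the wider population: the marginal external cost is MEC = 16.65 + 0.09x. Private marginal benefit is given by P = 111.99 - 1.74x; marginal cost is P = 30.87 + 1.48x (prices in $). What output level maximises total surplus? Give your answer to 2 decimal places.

x* = 19.48

Social marginal benefit = demand − MEC = 95.34 - 1.83x.
Set SMB = MC: 95.34 - 1.83x = 30.87 + 1.48x → x* = 19.4773.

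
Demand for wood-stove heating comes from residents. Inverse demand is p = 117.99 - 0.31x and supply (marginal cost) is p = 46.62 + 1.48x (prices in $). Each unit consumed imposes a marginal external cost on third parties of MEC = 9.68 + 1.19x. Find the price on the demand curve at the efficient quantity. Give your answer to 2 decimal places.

P = $111.57

Social marginal benefit = demand − MEC = 108.31 - 1.50x.
Set SMB = MC: 108.31 - 1.50x = 46.62 + 1.48x → x* = 20.7013.
Consumer price on the demand curve at x*: 117.99 − 0.31×20.7013 = 111.5726.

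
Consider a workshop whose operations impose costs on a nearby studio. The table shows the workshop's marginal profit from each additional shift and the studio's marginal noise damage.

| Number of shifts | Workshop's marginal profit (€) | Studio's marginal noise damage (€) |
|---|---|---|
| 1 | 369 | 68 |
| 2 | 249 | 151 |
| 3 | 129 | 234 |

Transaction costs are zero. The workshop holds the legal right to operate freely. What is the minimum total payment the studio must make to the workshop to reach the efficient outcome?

€129

Left alone the workshop would choose level 3 (marginal profit stays positive).
Efficient level: k* = 2 (marginal profit ≥ marginal noise damage through 2).
The studio must at least cover the workshop's forgone profit from cutting 3→2: 129 = 129.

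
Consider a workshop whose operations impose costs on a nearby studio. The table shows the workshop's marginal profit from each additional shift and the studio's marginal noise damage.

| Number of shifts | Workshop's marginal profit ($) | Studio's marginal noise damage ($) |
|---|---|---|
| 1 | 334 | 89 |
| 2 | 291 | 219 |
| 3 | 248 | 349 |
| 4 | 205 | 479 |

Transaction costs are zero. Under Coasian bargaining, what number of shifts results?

2

Bargaining reaches the level where marginal profit last exceeds marginal noise damage.
That holds through level 2 (291 ≥ 219) but not at 3 (248 < 349).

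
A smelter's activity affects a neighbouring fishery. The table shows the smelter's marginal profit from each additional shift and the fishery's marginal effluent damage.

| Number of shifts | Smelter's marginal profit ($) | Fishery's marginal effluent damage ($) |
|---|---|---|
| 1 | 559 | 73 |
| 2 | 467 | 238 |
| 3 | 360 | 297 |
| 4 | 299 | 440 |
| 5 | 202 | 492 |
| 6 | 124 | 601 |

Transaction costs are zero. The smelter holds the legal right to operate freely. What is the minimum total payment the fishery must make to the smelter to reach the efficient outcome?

Left alone the smelter would choose level 6 (marginal profit stays positive).
Efficient level: k* = 3 (marginal profit ≥ marginal effluent damage through 3).
The fishery must at least cover the smelter's forgone profit from cutting 6→3: 299 + 202 + 124 = 625.

$625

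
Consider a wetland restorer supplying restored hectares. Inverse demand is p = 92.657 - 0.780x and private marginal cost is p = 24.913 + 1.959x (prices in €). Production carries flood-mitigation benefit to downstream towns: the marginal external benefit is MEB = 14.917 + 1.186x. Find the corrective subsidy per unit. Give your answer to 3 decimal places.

Social marginal cost = private MC − MEB = 9.996 + 0.773x.
Set SMC = demand: 9.996 + 0.773x = 92.657 - 0.780x → x* = 53.2267.
The Pigouvian subsidy equals MEB at x*: 14.917 + 1.186×53.2267 = 78.0439.

subsidy = €78.044 per unit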